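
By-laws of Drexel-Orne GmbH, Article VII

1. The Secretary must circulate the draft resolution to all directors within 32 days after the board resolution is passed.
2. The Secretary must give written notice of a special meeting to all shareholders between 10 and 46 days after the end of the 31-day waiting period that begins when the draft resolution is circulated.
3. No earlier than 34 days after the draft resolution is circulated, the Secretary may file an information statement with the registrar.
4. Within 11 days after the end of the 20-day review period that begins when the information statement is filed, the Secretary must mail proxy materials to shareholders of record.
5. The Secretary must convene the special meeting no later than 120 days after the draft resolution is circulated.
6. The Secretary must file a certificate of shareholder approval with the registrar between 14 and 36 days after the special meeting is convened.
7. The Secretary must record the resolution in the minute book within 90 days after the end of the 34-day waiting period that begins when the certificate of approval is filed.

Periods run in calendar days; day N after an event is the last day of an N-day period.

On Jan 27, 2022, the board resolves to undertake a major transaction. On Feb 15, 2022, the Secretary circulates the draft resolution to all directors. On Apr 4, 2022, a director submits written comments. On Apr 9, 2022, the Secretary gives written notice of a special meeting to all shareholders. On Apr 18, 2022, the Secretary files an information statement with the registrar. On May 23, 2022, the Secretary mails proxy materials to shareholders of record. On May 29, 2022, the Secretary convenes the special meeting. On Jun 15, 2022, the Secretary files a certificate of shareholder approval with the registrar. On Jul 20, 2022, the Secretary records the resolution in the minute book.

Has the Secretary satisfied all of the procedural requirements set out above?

Step 1: 32 days after Jan 27, 2022 (when the board resolution is passed) is Feb 28, 2022; completed Feb 15, 2022, before the deadline.
Step 2: the window is 10–46 days after Mar 18, 2022 (end of the 31-day waiting period, which began when the draft resolution is circulated on Feb 15, 2022), so Mar 28, 2022 through May 3, 2022; Apr 9, 2022 falls inside that range.
Step 3: the earliest permitted date is 34 days after Feb 15, 2022 (when the draft resolution is circulated), i.e. Mar 21, 2022; done Apr 18, 2022 — permitted.
Step 4: 11 days after May 8, 2022 (end of the 20-day review period, which began when the information statement is filed on Apr 18, 2022) is May 19, 2022; done May 23, 2022 — 4 days late.
Later steps need not be reached.

No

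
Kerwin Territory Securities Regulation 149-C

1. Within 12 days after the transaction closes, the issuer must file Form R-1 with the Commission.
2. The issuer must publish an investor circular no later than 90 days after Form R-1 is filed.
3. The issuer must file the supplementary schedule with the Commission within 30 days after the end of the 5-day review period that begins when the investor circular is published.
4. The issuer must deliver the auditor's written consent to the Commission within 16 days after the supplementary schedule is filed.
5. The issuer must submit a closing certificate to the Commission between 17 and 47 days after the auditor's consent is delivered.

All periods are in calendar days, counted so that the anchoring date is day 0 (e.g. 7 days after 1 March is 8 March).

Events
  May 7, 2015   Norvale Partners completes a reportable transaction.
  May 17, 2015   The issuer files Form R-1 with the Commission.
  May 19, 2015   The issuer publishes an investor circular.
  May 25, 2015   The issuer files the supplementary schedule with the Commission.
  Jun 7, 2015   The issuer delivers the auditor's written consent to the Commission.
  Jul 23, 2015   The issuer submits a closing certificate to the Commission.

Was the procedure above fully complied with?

(1) due by May 7, 2015 + 12 days = May 19, 2015; completed May 17, 2015, before the deadline.
(2) due by May 17, 2015 + 90 days = Aug 15, 2015; completed May 19, 2015, before the deadline.
(3) due by May 24, 2015 + 30 days = Jun 23, 2015; May 25, 2015 is within that limit.
(4) due by May 25, 2015 + 16 days = Jun 10, 2015; Jun 7, 2015 is within that limit.
(5) the permitted window runs from Jun 7, 2015 + 17 = Jun 24, 2015 to Jun 7, 2015 + 47 = Jul 24, 2015; done Jul 23, 2015 — within the window.

Yes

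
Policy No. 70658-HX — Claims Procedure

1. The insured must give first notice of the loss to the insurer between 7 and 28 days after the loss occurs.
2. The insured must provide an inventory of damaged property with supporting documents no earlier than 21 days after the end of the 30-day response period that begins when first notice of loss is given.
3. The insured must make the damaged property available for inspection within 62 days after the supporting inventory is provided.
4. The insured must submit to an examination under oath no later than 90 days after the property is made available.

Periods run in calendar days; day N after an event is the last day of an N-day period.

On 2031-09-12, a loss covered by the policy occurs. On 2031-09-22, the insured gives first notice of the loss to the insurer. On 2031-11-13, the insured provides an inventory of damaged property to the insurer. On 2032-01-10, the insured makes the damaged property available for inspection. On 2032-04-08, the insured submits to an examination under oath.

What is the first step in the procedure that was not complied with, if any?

None — every step was satisfied

Step 1 — 7 and 28 days from 2031-09-12 (when the loss occurs) are 2031-09-19 and 2031-10-10 respectively; done 2031-09-22 — within the window.
Step 2 — must wait 21 days from 2031-10-22 (end of the 30-day response period, which began when first notice of loss is given on 2031-09-22), so not before 2031-11-12; done 2031-11-13, after the minimum wait.
Step 3 — counting 62 days from 2031-11-13 (when the supporting inventory is provided) gives a deadline of 2032-01-14; completed 2032-01-10, before the deadline.
Step 4 — counting 90 days from 2032-01-10 (when the property is made available) gives a deadline of 2032-04-09; 2032-04-08 is within that limit.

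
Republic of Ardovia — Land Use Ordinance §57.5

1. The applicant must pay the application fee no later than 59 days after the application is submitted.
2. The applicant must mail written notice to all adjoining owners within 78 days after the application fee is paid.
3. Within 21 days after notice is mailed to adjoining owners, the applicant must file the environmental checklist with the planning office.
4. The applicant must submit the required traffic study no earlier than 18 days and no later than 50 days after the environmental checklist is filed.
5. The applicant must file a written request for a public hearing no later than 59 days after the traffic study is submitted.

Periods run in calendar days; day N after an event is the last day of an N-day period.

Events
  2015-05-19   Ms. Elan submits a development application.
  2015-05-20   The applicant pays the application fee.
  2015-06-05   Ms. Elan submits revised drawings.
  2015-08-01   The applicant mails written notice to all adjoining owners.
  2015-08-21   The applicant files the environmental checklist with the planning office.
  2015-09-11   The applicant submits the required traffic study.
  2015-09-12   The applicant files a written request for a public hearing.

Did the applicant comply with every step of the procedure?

Yes

Step 1 — counting 59 days from 2015-05-19 (when the application is submitted) gives a deadline of 2015-07-17; 2015-05-20 is within that limit.
Step 2 — counting 78 days from 2015-05-20 (when the application fee is paid) gives a deadline of 2015-08-06; done 2015-08-01 — timely.
Step 3 — counting 21 days from 2015-08-01 (when notice is mailed to adjoining owners) gives a deadline of 2015-08-22; completed 2015-08-21, before the deadline.
Step 4 — 18 and 50 days from 2015-08-21 (when the environmental checklist is filed) are 2015-09-08 and 2015-10-10 respectively; 2015-09-11 falls inside that range.
Step 5 — counting 59 days from 2015-09-11 (when the traffic study is submitted) gives a deadline of 2015-11-09; done 2015-09-12 — timely.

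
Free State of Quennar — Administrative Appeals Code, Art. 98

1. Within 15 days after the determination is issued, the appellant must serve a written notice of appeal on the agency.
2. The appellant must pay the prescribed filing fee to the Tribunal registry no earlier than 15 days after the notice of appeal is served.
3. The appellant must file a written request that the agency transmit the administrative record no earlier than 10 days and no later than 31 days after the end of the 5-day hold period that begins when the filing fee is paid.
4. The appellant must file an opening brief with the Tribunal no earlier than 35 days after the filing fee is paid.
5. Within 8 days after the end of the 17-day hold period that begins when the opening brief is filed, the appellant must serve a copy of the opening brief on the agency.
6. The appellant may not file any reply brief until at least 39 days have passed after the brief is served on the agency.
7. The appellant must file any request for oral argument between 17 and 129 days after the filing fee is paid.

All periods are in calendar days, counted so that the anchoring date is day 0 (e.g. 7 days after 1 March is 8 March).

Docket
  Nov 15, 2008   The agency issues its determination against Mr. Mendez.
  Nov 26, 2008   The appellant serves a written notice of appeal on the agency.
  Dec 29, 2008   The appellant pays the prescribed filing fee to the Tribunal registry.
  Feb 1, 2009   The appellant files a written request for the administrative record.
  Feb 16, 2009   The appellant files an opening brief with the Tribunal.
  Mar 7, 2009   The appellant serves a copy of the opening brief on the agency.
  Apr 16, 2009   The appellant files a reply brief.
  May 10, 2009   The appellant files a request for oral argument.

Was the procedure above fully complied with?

Step 1 — counting 15 days from Nov 15, 2008 (when the determination is issued) gives a deadline of Nov 30, 2008; Nov 26, 2008 is within that limit.
Step 2 — must wait 15 days from Nov 26, 2008 (when the notice of appeal is served), so not before Dec 11, 2008; done Dec 29, 2008 — permitted.
Step 3 — 10 and 31 days from Jan 3, 2009 (end of the 5-day hold period, which began when the filing fee is paid on Dec 29, 2008) are Jan 13, 2009 and Feb 3, 2009 respectively; Feb 1, 2009 falls inside that range.
Step 4 — must wait 35 days from Dec 29, 2008 (when the filing fee is paid), so not before Feb 2, 2009; done Feb 16, 2009 — permitted.
Step 5 — counting 8 days from Mar 5, 2009 (end of the 17-day hold period, which began when the opening brief is filed on Feb 16, 2009) gives a deadline of Mar 13, 2009; done Mar 7, 2009 — timely.
Step 6 — must wait 39 days from Mar 7, 2009 (when the brief is served on the agency), so not before Apr 15, 2009; done Apr 16, 2009, after the minimum wait.
Step 7 — 17 and 129 days from Dec 29, 2008 (when the filing fee is paid) are Jan 15, 2009 and May 7, 2009 respectively; May 10, 2009 is 3 days past the end of the window.
That is the first point of non-compliance.

No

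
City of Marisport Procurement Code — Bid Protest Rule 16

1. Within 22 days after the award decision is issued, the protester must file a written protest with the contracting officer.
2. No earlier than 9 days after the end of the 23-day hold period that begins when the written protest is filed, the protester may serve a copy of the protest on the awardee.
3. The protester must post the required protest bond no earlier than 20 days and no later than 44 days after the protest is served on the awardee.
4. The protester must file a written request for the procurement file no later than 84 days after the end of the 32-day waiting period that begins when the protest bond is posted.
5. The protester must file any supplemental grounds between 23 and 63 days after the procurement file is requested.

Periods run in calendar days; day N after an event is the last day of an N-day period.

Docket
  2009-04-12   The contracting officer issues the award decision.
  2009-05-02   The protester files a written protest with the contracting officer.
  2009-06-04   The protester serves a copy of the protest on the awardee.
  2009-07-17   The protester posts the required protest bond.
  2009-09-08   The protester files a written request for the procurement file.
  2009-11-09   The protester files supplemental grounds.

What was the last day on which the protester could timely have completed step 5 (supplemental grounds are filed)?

2009-11-10

Step 5 runs from 2009-09-08, when the procurement file is requested. The window is 23–63 days after 2009-09-08; it closes on 2009-11-10.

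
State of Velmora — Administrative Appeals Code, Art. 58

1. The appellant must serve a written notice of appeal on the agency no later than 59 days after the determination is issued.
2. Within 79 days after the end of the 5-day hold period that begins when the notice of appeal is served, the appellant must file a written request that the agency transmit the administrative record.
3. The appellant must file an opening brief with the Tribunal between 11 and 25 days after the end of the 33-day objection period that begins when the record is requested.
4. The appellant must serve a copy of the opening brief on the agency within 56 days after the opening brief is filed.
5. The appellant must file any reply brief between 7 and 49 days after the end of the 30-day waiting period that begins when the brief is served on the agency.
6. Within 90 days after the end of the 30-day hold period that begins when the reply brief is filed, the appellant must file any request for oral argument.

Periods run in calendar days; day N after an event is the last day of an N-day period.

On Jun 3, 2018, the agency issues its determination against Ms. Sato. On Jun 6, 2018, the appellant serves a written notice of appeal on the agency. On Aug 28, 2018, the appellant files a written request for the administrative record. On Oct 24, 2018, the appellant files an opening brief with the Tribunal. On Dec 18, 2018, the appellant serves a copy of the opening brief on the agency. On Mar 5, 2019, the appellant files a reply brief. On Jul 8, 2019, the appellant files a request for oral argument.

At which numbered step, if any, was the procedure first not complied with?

Step 1: 59 days after Jun 3, 2018 (when the determination is issued) is Aug 1, 2018; completed Jun 6, 2018, before the deadline.
Step 2: 79 days after Jun 11, 2018 (end of the 5-day hold period, which began when the notice of appeal is served on Jun 6, 2018) is Aug 29, 2018; completed Aug 28, 2018, before the deadline.
Step 3: the window is 11–25 days after Sep 30, 2018 (end of the 33-day objection period, which began when the record is requested on Aug 28, 2018), so Oct 11, 2018 through Oct 25, 2018; done Oct 24, 2018 — within the window.
Step 4: 56 days after Oct 24, 2018 (when the opening brief is filed) is Dec 19, 2018; Dec 18, 2018 is within that limit.
Step 5: the window is 7–49 days after Jan 17, 2019 (end of the 30-day waiting period, which began when the brief is served on the agency on Dec 18, 2018), so Jan 24, 2019 through Mar 7, 2019; Mar 5, 2019 falls inside that range.
Step 6: 90 days after Apr 4, 2019 (end of the 30-day hold period, which began when the reply brief is filed on Mar 5, 2019) is Jul 3, 2019; not done until Jul 8, 2019, 5 days after the deadline.
The analysis stops there.

Step 6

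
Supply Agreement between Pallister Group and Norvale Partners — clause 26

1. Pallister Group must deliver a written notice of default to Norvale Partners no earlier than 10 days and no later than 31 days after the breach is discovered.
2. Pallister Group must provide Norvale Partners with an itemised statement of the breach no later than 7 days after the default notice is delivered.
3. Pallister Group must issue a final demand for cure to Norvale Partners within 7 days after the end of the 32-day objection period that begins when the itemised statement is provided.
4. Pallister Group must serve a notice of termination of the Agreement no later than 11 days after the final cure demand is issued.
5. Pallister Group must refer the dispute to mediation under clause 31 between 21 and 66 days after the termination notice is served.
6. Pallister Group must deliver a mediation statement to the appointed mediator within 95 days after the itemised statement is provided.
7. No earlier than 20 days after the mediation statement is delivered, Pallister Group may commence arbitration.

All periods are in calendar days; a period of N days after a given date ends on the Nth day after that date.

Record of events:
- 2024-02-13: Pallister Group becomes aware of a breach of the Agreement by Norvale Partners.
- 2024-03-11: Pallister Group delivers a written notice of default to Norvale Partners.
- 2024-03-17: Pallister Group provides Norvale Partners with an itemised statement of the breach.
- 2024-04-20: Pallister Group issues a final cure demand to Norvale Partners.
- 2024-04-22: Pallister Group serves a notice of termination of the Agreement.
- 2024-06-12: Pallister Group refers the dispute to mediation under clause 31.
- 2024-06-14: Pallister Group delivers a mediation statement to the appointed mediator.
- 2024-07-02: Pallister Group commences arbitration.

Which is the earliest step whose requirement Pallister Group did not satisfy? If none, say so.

Step 1: the window is 10–31 days after 2024-02-13 (when the breach is discovered), so 2024-02-23 through 2024-03-15; 2024-03-11 falls inside that range.
Step 2: 7 days after 2024-03-11 (when the default notice is delivered) is 2024-03-18; completed 2024-03-17, before the deadline.
Step 3: 7 days after 2024-04-18 (end of the 32-day objection period, which began when the itemised statement is provided on 2024-03-17) is 2024-04-25; done 2024-04-20 — timely.
Step 4: 11 days after 2024-04-20 (when the final cure demand is issued) is 2024-05-01; 2024-04-22 is within that limit.
Step 5: the window is 21–66 days after 2024-04-22 (when the termination notice is served), so 2024-05-13 through 2024-06-27; 2024-06-12 falls inside that range.
Step 6: 95 days after 2024-03-17 (when the itemised statement is provided) is 2024-06-20; 2024-06-14 is within that limit.
Step 7: the earliest permitted date is 20 days after 2024-06-14 (when the mediation statement is delivered), i.e. 2024-07-04; 2024-07-02 is 2 days before the earliest permitted date.

Step 7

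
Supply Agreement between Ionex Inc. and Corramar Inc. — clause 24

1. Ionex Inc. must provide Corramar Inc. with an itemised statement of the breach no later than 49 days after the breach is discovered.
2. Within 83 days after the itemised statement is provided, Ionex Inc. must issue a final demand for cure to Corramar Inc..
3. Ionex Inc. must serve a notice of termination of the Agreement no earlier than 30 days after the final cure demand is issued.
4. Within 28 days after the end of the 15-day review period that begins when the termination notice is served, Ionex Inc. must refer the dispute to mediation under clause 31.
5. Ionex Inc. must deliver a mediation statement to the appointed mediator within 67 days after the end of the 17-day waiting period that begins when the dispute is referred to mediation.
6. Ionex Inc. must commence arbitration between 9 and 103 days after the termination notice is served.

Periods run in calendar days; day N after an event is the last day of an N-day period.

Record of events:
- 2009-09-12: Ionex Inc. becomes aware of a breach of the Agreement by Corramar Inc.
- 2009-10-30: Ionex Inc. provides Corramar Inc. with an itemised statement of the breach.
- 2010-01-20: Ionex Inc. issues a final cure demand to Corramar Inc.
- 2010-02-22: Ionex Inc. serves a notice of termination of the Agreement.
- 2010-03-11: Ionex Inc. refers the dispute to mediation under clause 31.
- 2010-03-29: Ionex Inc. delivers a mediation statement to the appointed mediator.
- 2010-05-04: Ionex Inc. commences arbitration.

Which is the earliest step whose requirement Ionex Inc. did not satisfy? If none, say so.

None — every step was satisfied

Step 1: 49 days after 2009-09-12 (when the breach is discovered) is 2009-10-31; done 2009-10-30 — timely.
Step 2: 83 days after 2009-10-30 (when the itemised statement is provided) is 2010-01-21; completed 2010-01-20, before the deadline.
Step 3: the earliest permitted date is 30 days after 2010-01-20 (when the final cure demand is issued), i.e. 2010-02-19; done 2010-02-22 — permitted.
Step 4: 28 days after 2010-03-09 (end of the 15-day review period, which began when the termination notice is served on 2010-02-22) is 2010-04-06; done 2010-03-11 — timely.
Step 5: 67 days after 2010-03-28 (end of the 17-day waiting period, which began when the dispute is referred to mediation on 2010-03-11) is 2010-06-03; 2010-03-29 is within that limit.
Step 6: the window is 9–103 days after 2010-02-22 (when the termination notice is served), so 2010-03-03 through 2010-06-05; done 2010-05-04, which is between those dates.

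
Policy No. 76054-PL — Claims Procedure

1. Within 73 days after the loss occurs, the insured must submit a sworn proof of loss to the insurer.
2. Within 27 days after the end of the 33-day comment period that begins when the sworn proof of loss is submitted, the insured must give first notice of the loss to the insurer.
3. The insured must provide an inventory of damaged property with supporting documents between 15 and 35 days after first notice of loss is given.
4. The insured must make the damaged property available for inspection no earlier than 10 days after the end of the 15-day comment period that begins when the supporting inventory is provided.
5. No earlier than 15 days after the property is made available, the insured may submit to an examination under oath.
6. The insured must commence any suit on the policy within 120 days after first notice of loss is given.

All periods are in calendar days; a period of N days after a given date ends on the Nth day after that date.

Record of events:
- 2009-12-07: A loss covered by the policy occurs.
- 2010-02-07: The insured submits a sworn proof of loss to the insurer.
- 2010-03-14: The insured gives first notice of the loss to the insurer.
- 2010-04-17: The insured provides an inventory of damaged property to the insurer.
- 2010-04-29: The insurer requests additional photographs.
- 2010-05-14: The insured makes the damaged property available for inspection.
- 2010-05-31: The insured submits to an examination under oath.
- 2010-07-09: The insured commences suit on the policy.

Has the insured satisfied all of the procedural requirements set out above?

(1) due by 2009-12-07 + 73 days = 2010-02-18; 2010-02-07 is within that limit.
(2) due by 2010-03-12 + 27 days = 2010-04-08; 2010-03-14 is within that limit.
(3) the permitted window runs from 2010-03-14 + 15 = 2010-03-29 to 2010-03-14 + 35 = 2010-04-18; done 2010-04-17, which is between those dates.
(4) permitted from 2010-05-02 + 10 days = 2010-05-12 onward; done 2010-05-14, after the minimum wait.
(5) permitted from 2010-05-14 + 15 days = 2010-05-29 onward; done 2010-05-31, after the minimum wait.
(6) due by 2010-03-14 + 120 days = 2010-07-12; 2010-07-09 is within that limit.

Yes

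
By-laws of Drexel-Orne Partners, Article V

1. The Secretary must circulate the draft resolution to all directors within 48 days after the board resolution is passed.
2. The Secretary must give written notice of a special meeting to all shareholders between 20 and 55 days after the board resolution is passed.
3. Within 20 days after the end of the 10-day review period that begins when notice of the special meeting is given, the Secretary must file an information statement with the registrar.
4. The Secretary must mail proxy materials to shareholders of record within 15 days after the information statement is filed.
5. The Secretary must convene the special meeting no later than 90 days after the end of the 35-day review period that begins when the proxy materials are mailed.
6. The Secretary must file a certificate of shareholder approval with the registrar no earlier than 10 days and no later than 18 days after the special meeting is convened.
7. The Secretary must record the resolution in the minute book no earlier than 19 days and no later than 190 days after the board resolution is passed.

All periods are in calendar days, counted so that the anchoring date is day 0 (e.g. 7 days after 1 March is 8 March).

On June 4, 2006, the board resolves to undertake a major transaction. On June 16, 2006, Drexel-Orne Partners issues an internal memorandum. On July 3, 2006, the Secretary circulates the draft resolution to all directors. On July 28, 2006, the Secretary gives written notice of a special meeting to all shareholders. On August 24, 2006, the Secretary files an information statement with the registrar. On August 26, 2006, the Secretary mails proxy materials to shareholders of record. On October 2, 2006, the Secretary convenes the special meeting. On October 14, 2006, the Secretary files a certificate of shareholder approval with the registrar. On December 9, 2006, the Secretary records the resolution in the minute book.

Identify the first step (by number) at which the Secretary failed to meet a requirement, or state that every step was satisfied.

None — every step was satisfied

Step 1: 48 days after June 4, 2006 (when the board resolution is passed) is July 22, 2006; completed July 3, 2006, before the deadline.
Step 2: the window is 20–55 days after June 4, 2006 (when the board resolution is passed), so June 24, 2006 through July 29, 2006; done July 28, 2006 — within the window.
Step 3: 20 days after August 7, 2006 (end of the 10-day review period, which began when notice of the special meeting is given on July 28, 2006) is August 27, 2006; completed August 24, 2006, before the deadline.
Step 4: 15 days after August 24, 2006 (when the information statement is filed) is September 8, 2006; done August 26, 2006 — timely.
Step 5: 90 days after September 30, 2006 (end of the 35-day review period, which began when the proxy materials are mailed on August 26, 2006) is December 29, 2006; done October 2, 2006 — timely.
Step 6: the window is 10–18 days after October 2, 2006 (when the special meeting is convened), so October 12, 2006 through October 20, 2006; done October 14, 2006 — within the window.
Step 7: the window is 19–190 days after June 4, 2006 (when the board resolution is passed), so June 23, 2006 through December 11, 2006; done December 9, 2006 — within the window.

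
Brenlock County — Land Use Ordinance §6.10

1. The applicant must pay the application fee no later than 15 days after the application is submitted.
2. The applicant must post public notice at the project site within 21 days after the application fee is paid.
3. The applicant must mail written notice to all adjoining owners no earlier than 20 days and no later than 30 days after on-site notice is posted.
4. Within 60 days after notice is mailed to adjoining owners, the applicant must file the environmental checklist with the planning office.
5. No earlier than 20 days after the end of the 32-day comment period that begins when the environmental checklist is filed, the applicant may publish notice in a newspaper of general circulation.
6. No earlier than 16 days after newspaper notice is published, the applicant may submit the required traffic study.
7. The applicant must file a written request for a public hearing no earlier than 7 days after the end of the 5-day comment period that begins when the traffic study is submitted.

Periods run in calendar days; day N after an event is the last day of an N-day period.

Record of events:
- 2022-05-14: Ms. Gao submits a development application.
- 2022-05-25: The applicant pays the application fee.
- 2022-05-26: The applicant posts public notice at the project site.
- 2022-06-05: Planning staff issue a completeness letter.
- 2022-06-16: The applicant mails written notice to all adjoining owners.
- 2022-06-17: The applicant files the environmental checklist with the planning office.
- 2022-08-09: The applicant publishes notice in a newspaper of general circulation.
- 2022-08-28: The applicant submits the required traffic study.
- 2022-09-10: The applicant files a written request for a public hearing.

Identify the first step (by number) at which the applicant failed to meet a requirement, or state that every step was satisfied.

Step 1: 15 days after 2022-05-14 (when the application is submitted) is 2022-05-29; 2022-05-25 is within that limit.
Step 2: 21 days after 2022-05-25 (when the application fee is paid) is 2022-06-15; completed 2022-05-26, before the deadline.
Step 3: the window is 20–30 days after 2022-05-26 (when on-site notice is posted), so 2022-06-15 through 2022-06-25; done 2022-06-16 — within the window.
Step 4: 60 days after 2022-06-16 (when notice is mailed to adjoining owners) is 2022-08-15; done 2022-06-17 — timely.
Step 5: the earliest permitted date is 20 days after 2022-07-19 (end of the 32-day comment period, which began when the environmental checklist is filed on 2022-06-17), i.e. 2022-08-08; done 2022-08-09, after the minimum wait.
Step 6: the earliest permitted date is 16 days after 2022-08-09 (when newspaper notice is published), i.e. 2022-08-25; 2022-08-28 is on or after that date.
Step 7: the earliest permitted date is 7 days after 2022-09-02 (end of the 5-day comment period, which began when the traffic study is submitted on 2022-08-28), i.e. 2022-09-09; done 2022-09-10, after the minimum wait.

None — every step was satisfied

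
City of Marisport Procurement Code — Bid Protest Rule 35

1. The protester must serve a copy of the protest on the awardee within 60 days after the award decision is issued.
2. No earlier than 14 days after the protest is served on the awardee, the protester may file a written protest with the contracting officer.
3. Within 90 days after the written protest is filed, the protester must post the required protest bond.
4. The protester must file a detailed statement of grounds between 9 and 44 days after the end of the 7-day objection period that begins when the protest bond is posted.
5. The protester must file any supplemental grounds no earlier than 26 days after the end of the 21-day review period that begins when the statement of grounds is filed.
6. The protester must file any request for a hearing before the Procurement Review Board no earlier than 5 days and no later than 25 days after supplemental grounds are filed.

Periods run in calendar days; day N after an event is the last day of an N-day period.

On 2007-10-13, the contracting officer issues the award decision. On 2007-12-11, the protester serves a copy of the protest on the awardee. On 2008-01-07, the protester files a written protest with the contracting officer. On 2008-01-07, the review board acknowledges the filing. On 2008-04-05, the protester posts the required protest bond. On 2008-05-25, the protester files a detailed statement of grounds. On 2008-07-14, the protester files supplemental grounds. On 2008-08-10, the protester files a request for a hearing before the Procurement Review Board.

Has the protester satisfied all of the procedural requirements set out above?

No

Step 1 — counting 60 days from 2007-10-13 (when the award decision is issued) gives a deadline of 2007-12-12; completed 2007-12-11, before the deadline.
Step 2 — must wait 14 days from 2007-12-11 (when the protest is served on the awardee), so not before 2007-12-25; 2008-01-07 is on or after that date.
Step 3 — counting 90 days from 2008-01-07 (when the written protest is filed) gives a deadline of 2008-04-06; done 2008-04-05 — timely.
Step 4 — 9 and 44 days from 2008-04-12 (end of the 7-day objection period, which began when the protest bond is posted on 2008-04-05) are 2008-04-21 and 2008-05-26 respectively; 2008-05-25 falls inside that range.
Step 5 — must wait 26 days from 2008-06-15 (end of the 21-day review period, which began when the statement of grounds is filed on 2008-05-25), so not before 2008-07-11; done 2008-07-14, after the minimum wait.
Step 6 — 5 and 25 days from 2008-07-14 (when supplemental grounds are filed) are 2008-07-19 and 2008-08-08 respectively; done 2008-08-10 — 2 days after the window closed.
The analysis stops there.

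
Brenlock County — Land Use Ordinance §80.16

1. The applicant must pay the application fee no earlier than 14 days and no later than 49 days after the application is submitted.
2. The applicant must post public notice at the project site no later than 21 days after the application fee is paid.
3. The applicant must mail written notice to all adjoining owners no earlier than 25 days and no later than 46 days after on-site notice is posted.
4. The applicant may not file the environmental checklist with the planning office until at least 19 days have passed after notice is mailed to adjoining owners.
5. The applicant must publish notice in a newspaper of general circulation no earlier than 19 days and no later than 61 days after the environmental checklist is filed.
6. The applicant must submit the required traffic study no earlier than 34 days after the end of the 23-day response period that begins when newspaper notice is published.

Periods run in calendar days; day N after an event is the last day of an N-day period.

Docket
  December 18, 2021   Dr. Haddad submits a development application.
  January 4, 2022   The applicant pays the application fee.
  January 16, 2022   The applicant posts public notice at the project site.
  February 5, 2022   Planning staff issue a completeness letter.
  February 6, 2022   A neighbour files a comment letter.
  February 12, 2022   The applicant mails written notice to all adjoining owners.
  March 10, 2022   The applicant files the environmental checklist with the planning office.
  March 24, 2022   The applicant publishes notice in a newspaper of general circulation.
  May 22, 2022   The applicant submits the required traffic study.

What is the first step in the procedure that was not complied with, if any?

Step 1: the window is 14–49 days after December 18, 2021 (when the application is submitted), so January 1, 2022 through February 5, 2022; done January 4, 2022, which is between those dates.
Step 2: 21 days after January 4, 2022 (when the application fee is paid) is January 25, 2022; done January 16, 2022 — timely.
Step 3: the window is 25–46 days after January 16, 2022 (when on-site notice is posted), so February 10, 2022 through March 3, 2022; done February 12, 2022 — within the window.
Step 4: the earliest permitted date is 19 days after February 12, 2022 (when notice is mailed to adjoining owners), i.e. March 3, 2022; done March 10, 2022 — permitted.
Step 5: the window is 19–61 days after March 10, 2022 (when the environmental checklist is filed), so March 29, 2022 through May 10, 2022; March 24, 2022 is 5 days too early.

Step 5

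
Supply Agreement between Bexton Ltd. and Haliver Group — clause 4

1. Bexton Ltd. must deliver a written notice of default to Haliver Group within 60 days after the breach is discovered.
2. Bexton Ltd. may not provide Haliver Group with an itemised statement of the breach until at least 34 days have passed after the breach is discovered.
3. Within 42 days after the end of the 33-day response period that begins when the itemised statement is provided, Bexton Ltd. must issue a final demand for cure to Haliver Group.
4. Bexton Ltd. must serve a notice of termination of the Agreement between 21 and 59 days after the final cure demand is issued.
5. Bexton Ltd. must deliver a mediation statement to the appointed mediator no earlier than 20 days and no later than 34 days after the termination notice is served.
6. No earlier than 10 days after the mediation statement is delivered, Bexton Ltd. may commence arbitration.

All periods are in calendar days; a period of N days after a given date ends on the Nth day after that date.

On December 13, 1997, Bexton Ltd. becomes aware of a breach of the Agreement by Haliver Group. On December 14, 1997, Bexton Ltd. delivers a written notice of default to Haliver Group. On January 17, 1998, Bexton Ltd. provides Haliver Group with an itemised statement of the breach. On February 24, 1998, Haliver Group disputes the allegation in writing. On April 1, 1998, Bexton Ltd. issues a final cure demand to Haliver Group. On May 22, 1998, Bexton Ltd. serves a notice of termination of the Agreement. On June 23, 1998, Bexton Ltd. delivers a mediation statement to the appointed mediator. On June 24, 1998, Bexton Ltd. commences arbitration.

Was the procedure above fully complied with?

No

(1) due by December 13, 1997 + 60 days = February 11, 1998; December 14, 1997 is within that limit.
(2) permitted from December 13, 1997 + 34 days = January 16, 1998 onward; done January 17, 1998 — permitted.
(3) due by February 19, 1998 + 42 days = April 2, 1998; completed April 1, 1998, before the deadline.
(4) the permitted window runs from April 1, 1998 + 21 = April 22, 1998 to April 1, 1998 + 59 = May 30, 1998; done May 22, 1998, which is between those dates.
(5) the permitted window runs from May 22, 1998 + 20 = June 11, 1998 to May 22, 1998 + 34 = June 25, 1998; done June 23, 1998, which is between those dates.
(6) permitted from June 23, 1998 + 10 days = July 3, 1998 onward; acted on June 24, 1998, 9 days prematurely.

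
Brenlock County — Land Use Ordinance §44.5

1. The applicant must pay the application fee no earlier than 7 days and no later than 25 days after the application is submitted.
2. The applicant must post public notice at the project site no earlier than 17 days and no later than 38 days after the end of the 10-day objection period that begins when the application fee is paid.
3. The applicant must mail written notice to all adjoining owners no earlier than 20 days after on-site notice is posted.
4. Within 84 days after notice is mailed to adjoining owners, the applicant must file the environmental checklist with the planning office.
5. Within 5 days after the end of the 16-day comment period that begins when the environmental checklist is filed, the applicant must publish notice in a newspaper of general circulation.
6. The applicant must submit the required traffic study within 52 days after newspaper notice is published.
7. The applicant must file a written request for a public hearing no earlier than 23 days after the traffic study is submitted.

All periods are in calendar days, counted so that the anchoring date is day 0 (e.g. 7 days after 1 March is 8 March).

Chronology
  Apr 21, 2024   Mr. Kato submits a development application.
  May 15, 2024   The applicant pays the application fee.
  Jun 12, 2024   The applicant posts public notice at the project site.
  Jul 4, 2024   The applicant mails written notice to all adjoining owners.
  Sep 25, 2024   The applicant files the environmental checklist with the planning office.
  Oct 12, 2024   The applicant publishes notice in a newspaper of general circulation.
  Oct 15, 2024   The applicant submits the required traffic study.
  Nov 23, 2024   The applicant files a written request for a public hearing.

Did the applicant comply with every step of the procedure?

Yes

Step 1 — 7 and 25 days from Apr 21, 2024 (when the application is submitted) are Apr 28, 2024 and May 16, 2024 respectively; done May 15, 2024, which is between those dates.
Step 2 — 17 and 38 days from May 25, 2024 (end of the 10-day objection period, which began when the application fee is paid on May 15, 2024) are Jun 11, 2024 and Jul 2, 2024 respectively; done Jun 12, 2024 — within the window.
Step 3 — must wait 20 days from Jun 12, 2024 (when on-site notice is posted), so not before Jul 2, 2024; done Jul 4, 2024, after the minimum wait.
Step 4 — counting 84 days from Jul 4, 2024 (when notice is mailed to adjoining owners) gives a deadline of Sep 26, 2024; done Sep 25, 2024 — timely.
Step 5 — counting 5 days from Oct 11, 2024 (end of the 16-day comment period, which began when the environmental checklist is filed on Sep 25, 2024) gives a deadline of Oct 16, 2024; done Oct 12, 2024 — timely.
Step 6 — counting 52 days from Oct 12, 2024 (when newspaper notice is published) gives a deadline of Dec 3, 2024; Oct 15, 2024 is within that limit.
Step 7 — must wait 23 days from Oct 15, 2024 (when the traffic study is submitted), so not before Nov 7, 2024; Nov 23, 2024 is on or after that date.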